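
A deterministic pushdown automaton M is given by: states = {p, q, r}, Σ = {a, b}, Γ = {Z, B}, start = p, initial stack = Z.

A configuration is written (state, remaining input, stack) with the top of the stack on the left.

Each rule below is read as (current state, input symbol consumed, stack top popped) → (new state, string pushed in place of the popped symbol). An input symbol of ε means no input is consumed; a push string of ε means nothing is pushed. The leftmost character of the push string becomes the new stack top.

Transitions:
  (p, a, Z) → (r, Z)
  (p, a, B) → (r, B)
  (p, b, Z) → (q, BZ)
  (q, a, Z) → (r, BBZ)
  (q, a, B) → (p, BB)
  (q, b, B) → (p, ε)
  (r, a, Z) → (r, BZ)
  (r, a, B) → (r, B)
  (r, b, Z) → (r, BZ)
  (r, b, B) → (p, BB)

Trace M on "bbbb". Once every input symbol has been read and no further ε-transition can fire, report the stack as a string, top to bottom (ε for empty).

Z

(p, bbbb, Z) ⊢ (q, bbb, BZ) ⊢ (p, bb, Z) ⊢ (q, b, BZ) ⊢ (p, ε, Z)
All input consumed in state p with stack Z.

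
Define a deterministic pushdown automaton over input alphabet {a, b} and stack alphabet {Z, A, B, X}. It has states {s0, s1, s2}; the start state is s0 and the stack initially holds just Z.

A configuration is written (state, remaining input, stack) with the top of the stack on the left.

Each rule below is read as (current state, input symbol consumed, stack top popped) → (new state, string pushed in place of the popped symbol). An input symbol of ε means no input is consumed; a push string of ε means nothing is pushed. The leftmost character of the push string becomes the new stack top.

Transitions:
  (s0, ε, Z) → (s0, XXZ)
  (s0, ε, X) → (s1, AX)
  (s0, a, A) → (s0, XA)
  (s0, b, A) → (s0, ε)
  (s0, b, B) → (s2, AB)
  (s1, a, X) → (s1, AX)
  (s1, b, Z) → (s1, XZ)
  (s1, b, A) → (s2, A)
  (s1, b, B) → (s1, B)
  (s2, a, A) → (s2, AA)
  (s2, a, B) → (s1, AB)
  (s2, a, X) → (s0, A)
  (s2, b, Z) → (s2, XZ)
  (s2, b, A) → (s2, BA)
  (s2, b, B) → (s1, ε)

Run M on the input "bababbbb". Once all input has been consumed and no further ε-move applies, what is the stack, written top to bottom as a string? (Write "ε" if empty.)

(s0, bababbbb, Z)
  ε-move, top Z: go to s0, push XXZ → (s0, bababbbb, XXZ)
  ε-move, top X: go to s1, push AX → (s1, bababbbb, AXXZ)
  read b, top A: go to s2, push A → (s2, ababbbb, AXXZ)
  read a, top A: go to s2, push AA → (s2, babbbb, AAXXZ)
  read b, top A: go to s2, push BA → (s2, abbbb, BAAXXZ)
  read a, top B: go to s1, push AB → (s1, bbbb, ABAAXXZ)
  read b, top A: go to s2, push A → (s2, bbb, ABAAXXZ)
  read b, top A: go to s2, push BA → (s2, bb, BABAAXXZ)
  read b, top B: go to s1, push ε → (s1, b, ABAAXXZ)
  read b, top A: go to s2, push A → (s2, ε, ABAAXXZ)
All input consumed in state s2 with stack ABAAXXZ.

ABAAXXZ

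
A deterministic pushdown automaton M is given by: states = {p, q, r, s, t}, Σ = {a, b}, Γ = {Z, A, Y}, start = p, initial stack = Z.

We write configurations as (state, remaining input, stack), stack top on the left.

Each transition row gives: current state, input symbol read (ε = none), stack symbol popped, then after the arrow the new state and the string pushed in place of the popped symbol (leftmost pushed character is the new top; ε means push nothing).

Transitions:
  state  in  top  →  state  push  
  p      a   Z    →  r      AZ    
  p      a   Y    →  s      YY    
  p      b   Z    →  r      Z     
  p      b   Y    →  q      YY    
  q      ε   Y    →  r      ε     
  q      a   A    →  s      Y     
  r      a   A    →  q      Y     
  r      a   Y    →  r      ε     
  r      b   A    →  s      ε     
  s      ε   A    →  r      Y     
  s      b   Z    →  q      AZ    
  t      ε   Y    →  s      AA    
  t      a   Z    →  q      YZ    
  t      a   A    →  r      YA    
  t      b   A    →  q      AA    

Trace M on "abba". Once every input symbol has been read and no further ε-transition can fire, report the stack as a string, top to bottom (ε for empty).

(p, abba, Z)
  read a, top Z: go to r, push AZ → (r, bba, AZ)
  read b, top A: go to s, push ε → (s, ba, Z)
  read b, top Z: go to q, push AZ → (q, a, AZ)
  read a, top A: go to s, push Y → (s, ε, YZ)
All input consumed in state s with stack YZ.

YZ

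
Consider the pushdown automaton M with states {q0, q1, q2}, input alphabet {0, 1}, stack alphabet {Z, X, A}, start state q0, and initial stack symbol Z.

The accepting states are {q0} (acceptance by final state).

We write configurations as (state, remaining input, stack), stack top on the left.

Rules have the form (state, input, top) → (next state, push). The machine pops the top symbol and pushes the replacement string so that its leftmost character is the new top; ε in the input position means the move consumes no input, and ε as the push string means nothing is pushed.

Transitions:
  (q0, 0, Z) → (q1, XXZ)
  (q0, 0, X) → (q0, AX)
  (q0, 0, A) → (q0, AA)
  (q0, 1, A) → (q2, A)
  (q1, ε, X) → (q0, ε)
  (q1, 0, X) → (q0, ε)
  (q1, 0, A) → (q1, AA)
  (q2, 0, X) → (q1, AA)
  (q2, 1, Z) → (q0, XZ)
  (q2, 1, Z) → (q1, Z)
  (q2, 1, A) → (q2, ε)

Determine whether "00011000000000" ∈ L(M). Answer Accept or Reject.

Reject

No computation consumes all input and reaches a final state.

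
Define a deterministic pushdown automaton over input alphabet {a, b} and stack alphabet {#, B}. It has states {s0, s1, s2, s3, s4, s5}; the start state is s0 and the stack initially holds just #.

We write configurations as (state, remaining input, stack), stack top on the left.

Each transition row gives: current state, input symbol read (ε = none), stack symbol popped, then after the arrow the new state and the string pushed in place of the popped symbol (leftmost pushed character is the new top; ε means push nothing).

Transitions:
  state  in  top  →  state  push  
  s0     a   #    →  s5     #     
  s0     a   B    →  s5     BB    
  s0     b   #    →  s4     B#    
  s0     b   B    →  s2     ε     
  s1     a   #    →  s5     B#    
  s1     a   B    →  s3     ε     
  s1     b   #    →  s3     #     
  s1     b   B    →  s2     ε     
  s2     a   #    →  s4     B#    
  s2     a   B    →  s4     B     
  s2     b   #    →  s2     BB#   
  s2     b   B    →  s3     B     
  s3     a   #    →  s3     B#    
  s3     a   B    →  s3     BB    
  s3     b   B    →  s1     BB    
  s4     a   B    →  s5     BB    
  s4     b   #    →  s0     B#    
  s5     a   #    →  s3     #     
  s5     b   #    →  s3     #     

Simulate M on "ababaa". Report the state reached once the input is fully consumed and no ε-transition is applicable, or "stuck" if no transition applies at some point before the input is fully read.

s3

(s0, ababaa, #)
  read a, top #: go to s5, push # → (s5, babaa, #)
  read b, top #: go to s3, push # → (s3, abaa, #)
  read a, top #: go to s3, push B# → (s3, baa, B#)
  read b, top B: go to s1, push BB → (s1, aa, BB#)
  read a, top B: go to s3, push ε → (s3, a, B#)
  read a, top B: go to s3, push BB → (s3, ε, BB#)
All input consumed; M is in state s3.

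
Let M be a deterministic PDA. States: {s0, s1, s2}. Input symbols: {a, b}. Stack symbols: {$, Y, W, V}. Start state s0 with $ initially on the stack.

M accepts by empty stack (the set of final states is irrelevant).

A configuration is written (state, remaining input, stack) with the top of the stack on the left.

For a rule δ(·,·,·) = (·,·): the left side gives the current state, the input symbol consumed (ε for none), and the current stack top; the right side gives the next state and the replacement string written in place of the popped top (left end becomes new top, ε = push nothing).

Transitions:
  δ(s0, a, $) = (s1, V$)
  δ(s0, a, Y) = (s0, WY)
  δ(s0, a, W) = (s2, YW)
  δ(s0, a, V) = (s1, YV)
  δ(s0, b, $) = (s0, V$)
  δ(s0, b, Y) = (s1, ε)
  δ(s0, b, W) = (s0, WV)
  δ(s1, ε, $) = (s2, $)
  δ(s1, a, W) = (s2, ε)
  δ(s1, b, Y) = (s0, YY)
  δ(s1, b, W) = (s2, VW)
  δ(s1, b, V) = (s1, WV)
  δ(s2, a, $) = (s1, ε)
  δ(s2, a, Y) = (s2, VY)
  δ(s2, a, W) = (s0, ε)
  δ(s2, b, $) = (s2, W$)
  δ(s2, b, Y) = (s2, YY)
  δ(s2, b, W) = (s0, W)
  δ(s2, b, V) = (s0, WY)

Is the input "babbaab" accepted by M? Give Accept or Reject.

Reject

(s0, babbaab, $)
  read b, top $: go to s0, push V$ → (s0, abbaab, V$)
  read a, top V: go to s1, push YV → (s1, bbaab, YV$)
  read b, top Y: go to s0, push YY → (s0, baab, YYV$)
  read b, top Y: go to s1, push ε → (s1, aab, YV$)
No transition applies at (s1, aab, YV$); input not fully consumed.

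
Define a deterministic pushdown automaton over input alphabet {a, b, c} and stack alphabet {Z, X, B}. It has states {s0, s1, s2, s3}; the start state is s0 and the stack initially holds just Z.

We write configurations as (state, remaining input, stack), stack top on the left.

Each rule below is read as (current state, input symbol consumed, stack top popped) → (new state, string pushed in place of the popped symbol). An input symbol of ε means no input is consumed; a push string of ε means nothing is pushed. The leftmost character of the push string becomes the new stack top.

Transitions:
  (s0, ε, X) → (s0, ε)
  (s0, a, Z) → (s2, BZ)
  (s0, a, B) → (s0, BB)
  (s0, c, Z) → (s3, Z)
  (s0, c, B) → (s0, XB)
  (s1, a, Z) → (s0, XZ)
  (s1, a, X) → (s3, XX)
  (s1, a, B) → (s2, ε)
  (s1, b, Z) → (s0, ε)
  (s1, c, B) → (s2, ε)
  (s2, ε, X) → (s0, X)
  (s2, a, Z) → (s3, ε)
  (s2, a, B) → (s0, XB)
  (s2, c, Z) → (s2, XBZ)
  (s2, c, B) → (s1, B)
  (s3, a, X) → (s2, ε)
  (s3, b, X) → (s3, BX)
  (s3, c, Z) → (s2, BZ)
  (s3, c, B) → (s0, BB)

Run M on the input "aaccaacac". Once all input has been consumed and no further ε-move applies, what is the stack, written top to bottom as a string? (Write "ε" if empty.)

BBBBZ

(s0, aaccaacac, Z)
  read a, top Z: go to s2, push BZ → (s2, accaacac, BZ)
  read a, top B: go to s0, push XB → (s0, ccaacac, XBZ)
  ε-move, top X: go to s0, push ε → (s0, ccaacac, BZ)
  read c, top B: go to s0, push XB → (s0, caacac, XBZ)
  ε-move, top X: go to s0, push ε → (s0, caacac, BZ)
  read c, top B: go to s0, push XB → (s0, aacac, XBZ)
  ε-move, top X: go to s0, push ε → (s0, aacac, BZ)
  read a, top B: go to s0, push BB → (s0, acac, BBZ)
  read a, top B: go to s0, push BB → (s0, cac, BBBZ)
  read c, top B: go to s0, push XB → (s0, ac, XBBBZ)
  ε-move, top X: go to s0, push ε → (s0, ac, BBBZ)
  read a, top B: go to s0, push BB → (s0, c, BBBBZ)
  read c, top B: go to s0, push XB → (s0, ε, XBBBBZ)
  ε-move, top X: go to s0, push ε → (s0, ε, BBBBZ)
All input consumed in state s0 with stack BBBBZ.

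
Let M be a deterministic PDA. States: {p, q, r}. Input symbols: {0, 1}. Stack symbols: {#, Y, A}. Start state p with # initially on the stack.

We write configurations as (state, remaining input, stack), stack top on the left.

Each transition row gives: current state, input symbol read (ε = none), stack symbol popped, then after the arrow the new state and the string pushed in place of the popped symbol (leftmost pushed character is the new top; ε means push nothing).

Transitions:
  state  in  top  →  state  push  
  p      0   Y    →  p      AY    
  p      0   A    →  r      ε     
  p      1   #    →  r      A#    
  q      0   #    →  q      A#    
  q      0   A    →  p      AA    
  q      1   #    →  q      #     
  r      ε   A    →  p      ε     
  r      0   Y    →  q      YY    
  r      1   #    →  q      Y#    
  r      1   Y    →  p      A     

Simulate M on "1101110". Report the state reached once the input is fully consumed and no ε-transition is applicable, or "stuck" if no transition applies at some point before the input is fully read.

(p, 1101110, #)
  read 1, top #: go to r, push A# → (r, 101110, A#)
  ε-move, top A: go to p, push ε → (p, 101110, #)
  read 1, top #: go to r, push A# → (r, 01110, A#)
  ε-move, top A: go to p, push ε → (p, 01110, #)
No transition for (p, 0, top #); M blocks with input 01110 remaining.

stuck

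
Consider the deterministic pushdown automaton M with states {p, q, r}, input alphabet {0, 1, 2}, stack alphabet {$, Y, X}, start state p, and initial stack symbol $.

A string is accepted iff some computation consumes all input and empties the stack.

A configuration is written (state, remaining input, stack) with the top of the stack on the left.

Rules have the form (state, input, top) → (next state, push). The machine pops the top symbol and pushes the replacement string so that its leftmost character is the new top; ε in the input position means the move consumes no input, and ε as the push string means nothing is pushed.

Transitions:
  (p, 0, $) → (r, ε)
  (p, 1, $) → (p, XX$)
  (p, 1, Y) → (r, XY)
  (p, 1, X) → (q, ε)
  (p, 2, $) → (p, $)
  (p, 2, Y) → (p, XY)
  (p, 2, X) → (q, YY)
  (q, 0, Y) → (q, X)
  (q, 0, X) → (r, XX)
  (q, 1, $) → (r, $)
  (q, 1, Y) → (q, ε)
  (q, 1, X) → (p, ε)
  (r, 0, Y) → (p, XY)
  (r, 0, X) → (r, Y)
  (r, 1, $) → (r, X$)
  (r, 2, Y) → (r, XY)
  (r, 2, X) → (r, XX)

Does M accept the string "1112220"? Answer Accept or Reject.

(p, 1112220, $)
  read 1, top $: go to p, push XX$ → (p, 112220, XX$)
  read 1, top X: go to q, push ε → (q, 12220, X$)
  read 1, top X: go to p, push ε → (p, 2220, $)
  read 2, top $: go to p, push $ → (p, 220, $)
  read 2, top $: go to p, push $ → (p, 20, $)
  read 2, top $: go to p, push $ → (p, 0, $)
  read 0, top $: go to r, push ε → (r, ε, ε)
All input consumed and the stack is empty.

Accept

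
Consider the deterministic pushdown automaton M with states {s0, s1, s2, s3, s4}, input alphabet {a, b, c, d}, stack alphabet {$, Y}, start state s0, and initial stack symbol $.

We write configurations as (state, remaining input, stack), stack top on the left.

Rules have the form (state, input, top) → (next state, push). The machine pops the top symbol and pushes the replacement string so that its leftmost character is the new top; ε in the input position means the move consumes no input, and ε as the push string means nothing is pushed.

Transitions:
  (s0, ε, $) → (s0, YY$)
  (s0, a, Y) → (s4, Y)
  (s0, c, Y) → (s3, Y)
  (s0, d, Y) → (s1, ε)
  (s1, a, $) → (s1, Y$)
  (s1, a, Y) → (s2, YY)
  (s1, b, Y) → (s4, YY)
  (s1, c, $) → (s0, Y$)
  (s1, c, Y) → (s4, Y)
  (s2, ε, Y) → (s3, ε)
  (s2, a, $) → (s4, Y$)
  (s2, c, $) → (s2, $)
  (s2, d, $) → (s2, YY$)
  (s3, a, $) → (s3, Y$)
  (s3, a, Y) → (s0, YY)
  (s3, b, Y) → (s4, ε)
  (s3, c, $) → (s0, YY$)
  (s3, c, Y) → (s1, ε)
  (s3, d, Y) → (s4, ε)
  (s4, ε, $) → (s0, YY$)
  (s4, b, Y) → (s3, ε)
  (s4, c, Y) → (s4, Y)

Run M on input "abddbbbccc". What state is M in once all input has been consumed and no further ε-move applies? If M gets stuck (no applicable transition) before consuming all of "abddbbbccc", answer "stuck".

(s0, abddbbbccc, $) ⊢ (s0, abddbbbccc, YY$) ⊢ (s4, bddbbbccc, YY$) ⊢ (s3, ddbbbccc, Y$) ⊢ (s4, dbbbccc, $) ⊢ (s0, dbbbccc, YY$) ⊢ (s1, bbbccc, Y$) ⊢ (s4, bbccc, YY$) ⊢ (s3, bccc, Y$) ⊢ (s4, ccc, $) ⊢ (s0, ccc, YY$) ⊢ (s3, cc, YY$) ⊢ (s1, c, Y$) ⊢ (s4, ε, Y$)
All input consumed; M is in state s4.

s4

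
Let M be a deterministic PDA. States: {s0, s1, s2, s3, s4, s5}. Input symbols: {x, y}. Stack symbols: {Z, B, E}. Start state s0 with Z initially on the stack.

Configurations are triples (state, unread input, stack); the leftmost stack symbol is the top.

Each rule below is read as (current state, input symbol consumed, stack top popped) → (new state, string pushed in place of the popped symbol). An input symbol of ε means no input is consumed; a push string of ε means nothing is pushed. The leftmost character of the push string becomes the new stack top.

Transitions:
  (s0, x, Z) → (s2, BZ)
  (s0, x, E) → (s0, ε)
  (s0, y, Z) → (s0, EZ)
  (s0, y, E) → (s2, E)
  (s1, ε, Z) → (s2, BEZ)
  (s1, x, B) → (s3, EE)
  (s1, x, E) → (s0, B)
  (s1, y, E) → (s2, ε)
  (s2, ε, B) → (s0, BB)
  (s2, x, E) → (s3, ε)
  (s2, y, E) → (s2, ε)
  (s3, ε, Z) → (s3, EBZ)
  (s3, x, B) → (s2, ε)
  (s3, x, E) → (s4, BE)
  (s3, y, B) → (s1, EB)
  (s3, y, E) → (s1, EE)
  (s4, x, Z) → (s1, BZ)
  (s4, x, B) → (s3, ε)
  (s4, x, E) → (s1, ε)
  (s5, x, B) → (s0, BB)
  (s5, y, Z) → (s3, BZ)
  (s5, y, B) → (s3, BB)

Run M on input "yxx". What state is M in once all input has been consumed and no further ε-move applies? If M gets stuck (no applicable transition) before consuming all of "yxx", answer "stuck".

(s0, yxx, Z)
  read y, top Z: go to s0, push EZ → (s0, xx, EZ)
  read x, top E: go to s0, push ε → (s0, x, Z)
  read x, top Z: go to s2, push BZ → (s2, ε, BZ)
  ε-move, top B: go to s0, push BB → (s0, ε, BBZ)
All input consumed; M is in state s0.

s0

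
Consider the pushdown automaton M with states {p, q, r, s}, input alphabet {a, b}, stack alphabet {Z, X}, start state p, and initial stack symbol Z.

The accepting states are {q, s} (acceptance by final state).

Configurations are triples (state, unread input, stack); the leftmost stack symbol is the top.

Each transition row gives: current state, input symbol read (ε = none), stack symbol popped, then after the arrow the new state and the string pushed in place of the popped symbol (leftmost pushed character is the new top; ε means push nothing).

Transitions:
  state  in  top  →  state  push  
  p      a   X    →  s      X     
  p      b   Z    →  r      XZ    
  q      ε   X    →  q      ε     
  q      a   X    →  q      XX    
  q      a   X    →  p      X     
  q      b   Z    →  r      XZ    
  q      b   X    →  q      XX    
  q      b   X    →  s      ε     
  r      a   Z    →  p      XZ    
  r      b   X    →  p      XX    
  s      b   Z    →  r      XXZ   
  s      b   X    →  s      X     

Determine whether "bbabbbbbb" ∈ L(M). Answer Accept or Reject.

One accepting computation: (p, bbabbbbbb, Z) ⊢ (r, babbbbbb, XZ) ⊢ (p, abbbbbb, XXZ) ⊢ (s, bbbbbb, XXZ) ⊢ (s, bbbbb, XXZ) ⊢ (s, bbbb, XXZ) ⊢ (s, bbb, XXZ) ⊢ (s, bb, XXZ) ⊢ (s, b, XXZ) ⊢ (s, ε, XXZ)
All input consumed and state s ∈ F.

Accept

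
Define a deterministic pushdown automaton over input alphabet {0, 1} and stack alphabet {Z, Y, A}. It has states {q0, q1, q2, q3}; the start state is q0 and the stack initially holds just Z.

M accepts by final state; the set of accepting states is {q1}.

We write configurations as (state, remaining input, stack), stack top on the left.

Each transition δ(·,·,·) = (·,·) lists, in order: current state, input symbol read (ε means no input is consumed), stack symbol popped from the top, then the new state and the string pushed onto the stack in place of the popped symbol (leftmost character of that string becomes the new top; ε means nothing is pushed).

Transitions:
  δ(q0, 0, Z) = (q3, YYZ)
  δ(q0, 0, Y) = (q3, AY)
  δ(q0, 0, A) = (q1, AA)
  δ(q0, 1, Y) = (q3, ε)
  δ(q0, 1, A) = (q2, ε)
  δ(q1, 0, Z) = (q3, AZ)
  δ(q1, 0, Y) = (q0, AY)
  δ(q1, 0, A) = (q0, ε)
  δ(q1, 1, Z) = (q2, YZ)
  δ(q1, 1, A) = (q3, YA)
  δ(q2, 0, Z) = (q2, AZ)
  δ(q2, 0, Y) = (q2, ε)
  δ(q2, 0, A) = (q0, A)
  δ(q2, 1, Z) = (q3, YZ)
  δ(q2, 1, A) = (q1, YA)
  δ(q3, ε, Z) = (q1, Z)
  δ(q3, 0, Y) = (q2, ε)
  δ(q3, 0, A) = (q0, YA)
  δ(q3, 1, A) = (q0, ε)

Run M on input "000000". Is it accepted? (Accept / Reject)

Accept

(q0, 000000, Z) ⊢ (q3, 00000, YYZ) ⊢ (q2, 0000, YZ) ⊢ (q2, 000, Z) ⊢ (q2, 00, AZ) ⊢ (q0, 0, AZ) ⊢ (q1, ε, AAZ)
All input consumed; state q1 ∈ F.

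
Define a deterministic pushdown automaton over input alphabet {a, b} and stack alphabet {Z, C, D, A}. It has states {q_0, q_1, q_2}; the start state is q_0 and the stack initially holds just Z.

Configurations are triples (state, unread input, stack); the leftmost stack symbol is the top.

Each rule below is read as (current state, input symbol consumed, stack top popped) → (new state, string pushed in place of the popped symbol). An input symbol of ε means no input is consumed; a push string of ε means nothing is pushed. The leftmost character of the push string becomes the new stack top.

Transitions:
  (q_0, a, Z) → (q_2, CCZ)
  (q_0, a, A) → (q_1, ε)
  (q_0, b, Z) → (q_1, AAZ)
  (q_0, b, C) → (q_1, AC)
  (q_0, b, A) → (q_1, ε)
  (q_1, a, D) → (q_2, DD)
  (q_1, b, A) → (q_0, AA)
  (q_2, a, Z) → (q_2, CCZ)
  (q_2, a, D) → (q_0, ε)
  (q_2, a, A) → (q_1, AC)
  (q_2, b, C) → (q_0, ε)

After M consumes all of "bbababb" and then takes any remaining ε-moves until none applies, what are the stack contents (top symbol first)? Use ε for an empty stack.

(q_0, bbababb, Z)
  read b, top Z: go to q_1, push AAZ → (q_1, bababb, AAZ)
  read b, top A: go to q_0, push AA → (q_0, ababb, AAAZ)
  read a, top A: go to q_1, push ε → (q_1, babb, AAZ)
  read b, top A: go to q_0, push AA → (q_0, abb, AAAZ)
  read a, top A: go to q_1, push ε → (q_1, bb, AAZ)
  read b, top A: go to q_0, push AA → (q_0, b, AAAZ)
  read b, top A: go to q_1, push ε → (q_1, ε, AAZ)
All input consumed in state q_1 with stack AAZ.

AAZ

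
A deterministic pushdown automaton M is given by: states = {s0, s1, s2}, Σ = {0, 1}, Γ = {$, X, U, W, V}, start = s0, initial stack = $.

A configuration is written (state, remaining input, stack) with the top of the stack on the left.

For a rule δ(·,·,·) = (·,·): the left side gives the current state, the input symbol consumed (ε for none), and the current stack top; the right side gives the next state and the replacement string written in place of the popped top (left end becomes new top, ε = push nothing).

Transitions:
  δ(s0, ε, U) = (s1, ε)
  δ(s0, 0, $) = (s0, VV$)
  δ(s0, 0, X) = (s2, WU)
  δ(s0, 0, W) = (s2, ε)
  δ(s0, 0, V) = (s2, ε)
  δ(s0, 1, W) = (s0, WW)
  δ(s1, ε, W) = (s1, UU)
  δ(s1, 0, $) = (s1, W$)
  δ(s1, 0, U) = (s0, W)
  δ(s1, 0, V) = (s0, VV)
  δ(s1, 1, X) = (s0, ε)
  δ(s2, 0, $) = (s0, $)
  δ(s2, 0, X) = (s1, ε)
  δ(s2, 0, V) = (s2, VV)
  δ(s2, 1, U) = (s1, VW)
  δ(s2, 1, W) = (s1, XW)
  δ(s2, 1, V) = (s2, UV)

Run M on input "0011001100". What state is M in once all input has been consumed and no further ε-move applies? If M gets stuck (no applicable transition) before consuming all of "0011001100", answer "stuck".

s2

(s0, 0011001100, $) ⊢ (s0, 011001100, VV$) ⊢ (s2, 11001100, V$) ⊢ (s2, 1001100, UV$) ⊢ (s1, 001100, VWV$) ⊢ (s0, 01100, VVWV$) ⊢ (s2, 1100, VWV$) ⊢ (s2, 100, UVWV$) ⊢ (s1, 00, VWVWV$) ⊢ (s0, 0, VVWVWV$) ⊢ (s2, ε, VWVWV$)
All input consumed; M is in state s2.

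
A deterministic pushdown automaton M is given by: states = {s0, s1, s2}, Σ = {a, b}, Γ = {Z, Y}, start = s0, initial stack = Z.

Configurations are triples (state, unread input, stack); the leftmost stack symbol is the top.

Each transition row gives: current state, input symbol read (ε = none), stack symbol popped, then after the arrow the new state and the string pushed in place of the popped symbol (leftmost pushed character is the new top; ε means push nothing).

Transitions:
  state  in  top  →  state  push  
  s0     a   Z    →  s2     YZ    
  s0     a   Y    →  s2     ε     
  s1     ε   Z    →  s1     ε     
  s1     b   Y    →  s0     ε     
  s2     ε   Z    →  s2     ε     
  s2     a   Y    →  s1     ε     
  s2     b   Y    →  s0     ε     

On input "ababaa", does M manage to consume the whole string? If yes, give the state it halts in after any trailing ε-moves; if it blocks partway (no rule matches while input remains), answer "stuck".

(s0, ababaa, Z)
  read a, top Z: go to s2, push YZ → (s2, babaa, YZ)
  read b, top Y: go to s0, push ε → (s0, abaa, Z)
  read a, top Z: go to s2, push YZ → (s2, baa, YZ)
  read b, top Y: go to s0, push ε → (s0, aa, Z)
  read a, top Z: go to s2, push YZ → (s2, a, YZ)
  read a, top Y: go to s1, push ε → (s1, ε, Z)
  ε-move, top Z: go to s1, push ε → (s1, ε, ε)
All input consumed; M is in state s1.

s1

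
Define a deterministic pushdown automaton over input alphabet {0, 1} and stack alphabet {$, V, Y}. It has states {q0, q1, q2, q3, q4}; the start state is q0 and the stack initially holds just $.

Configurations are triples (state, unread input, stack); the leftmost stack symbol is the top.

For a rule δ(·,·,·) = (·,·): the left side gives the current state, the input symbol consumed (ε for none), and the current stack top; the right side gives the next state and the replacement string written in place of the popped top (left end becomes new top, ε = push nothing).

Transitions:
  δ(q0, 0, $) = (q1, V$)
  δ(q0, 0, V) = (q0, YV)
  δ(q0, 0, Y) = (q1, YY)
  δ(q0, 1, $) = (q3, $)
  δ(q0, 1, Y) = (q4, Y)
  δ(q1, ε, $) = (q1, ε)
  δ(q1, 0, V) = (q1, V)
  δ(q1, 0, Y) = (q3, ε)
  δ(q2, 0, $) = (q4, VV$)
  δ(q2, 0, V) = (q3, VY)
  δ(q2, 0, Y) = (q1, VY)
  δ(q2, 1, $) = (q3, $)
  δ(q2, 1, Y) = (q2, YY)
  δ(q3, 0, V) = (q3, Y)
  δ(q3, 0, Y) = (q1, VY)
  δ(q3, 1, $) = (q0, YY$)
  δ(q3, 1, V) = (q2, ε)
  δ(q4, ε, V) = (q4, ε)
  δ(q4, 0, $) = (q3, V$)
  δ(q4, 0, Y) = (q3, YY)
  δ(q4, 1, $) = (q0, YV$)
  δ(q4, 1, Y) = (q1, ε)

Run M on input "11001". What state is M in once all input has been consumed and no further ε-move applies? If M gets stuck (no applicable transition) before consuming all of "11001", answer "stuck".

stuck

(q0, 11001, $)
  read 1, top $: go to q3, push $ → (q3, 1001, $)
  read 1, top $: go to q0, push YY$ → (q0, 001, YY$)
  read 0, top Y: go to q1, push YY → (q1, 01, YYY$)
  read 0, top Y: go to q3, push ε → (q3, 1, YY$)
No transition for (q3, 1, top Y); M blocks with input 1 remaining.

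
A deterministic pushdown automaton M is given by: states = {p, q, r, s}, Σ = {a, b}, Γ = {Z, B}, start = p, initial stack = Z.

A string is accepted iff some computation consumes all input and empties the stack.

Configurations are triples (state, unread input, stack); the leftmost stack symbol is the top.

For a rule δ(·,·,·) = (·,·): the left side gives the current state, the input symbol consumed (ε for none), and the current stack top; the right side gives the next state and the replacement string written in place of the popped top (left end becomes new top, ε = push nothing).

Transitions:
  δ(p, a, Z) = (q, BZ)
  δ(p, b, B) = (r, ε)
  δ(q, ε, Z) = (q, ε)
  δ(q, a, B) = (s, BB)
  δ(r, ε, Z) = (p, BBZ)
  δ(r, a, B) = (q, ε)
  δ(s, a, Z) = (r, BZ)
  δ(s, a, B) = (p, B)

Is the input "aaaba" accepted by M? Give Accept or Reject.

Accept

(p, aaaba, Z)
  read a, top Z: go to q, push BZ → (q, aaba, BZ)
  read a, top B: go to s, push BB → (s, aba, BBZ)
  read a, top B: go to p, push B → (p, ba, BBZ)
  read b, top B: go to r, push ε → (r, a, BZ)
  read a, top B: go to q, push ε → (q, ε, Z)
  ε-move, top Z: go to q, push ε → (q, ε, ε)
All input consumed and the stack is empty.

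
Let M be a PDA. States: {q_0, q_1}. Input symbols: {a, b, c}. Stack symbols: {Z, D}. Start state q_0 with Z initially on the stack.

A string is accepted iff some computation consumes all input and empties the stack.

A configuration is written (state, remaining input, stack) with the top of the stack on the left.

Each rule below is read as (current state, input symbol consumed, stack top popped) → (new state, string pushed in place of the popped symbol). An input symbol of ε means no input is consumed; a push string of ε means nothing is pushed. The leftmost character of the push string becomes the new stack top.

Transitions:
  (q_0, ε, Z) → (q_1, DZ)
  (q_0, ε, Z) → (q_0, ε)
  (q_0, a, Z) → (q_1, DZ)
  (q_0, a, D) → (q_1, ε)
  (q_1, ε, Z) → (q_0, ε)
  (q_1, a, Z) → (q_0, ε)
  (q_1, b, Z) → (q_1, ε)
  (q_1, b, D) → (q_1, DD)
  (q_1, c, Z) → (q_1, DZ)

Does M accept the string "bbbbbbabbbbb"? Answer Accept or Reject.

Reject

No computation consumes all input and empties the stack.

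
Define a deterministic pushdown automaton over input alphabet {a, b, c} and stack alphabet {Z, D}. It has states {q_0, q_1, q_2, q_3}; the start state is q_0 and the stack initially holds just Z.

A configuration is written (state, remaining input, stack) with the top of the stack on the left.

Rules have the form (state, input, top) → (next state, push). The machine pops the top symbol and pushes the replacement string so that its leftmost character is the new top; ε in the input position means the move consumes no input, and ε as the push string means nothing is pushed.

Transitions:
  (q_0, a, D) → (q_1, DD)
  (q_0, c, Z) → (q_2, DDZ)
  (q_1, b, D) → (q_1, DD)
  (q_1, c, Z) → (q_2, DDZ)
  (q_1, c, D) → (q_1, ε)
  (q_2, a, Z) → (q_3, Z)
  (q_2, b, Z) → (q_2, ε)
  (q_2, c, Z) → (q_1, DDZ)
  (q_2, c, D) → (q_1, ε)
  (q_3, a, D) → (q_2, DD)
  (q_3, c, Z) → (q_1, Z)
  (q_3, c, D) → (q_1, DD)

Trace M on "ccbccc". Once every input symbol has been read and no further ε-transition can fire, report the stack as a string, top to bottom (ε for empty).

(q_0, ccbccc, Z) ⊢ (q_2, cbccc, DDZ) ⊢ (q_1, bccc, DZ) ⊢ (q_1, ccc, DDZ) ⊢ (q_1, cc, DZ) ⊢ (q_1, c, Z) ⊢ (q_2, ε, DDZ)
All input consumed in state q_2 with stack DDZ.

DDZ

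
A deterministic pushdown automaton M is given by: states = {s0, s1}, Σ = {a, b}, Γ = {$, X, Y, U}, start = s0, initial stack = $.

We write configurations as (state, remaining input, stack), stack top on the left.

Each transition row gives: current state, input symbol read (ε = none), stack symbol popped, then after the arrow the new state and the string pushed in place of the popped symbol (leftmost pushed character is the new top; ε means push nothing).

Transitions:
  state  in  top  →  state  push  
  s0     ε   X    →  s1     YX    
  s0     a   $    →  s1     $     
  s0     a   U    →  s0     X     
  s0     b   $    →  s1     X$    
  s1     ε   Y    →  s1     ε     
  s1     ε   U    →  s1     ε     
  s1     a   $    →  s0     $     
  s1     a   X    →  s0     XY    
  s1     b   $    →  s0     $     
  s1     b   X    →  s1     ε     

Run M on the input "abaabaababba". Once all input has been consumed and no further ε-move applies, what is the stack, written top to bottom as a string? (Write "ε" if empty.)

(s0, abaabaababba, $)
  read a, top $: go to s1, push $ → (s1, baabaababba, $)
  read b, top $: go to s0, push $ → (s0, aabaababba, $)
  read a, top $: go to s1, push $ → (s1, abaababba, $)
  read a, top $: go to s0, push $ → (s0, baababba, $)
  read b, top $: go to s1, push X$ → (s1, aababba, X$)
  read a, top X: go to s0, push XY → (s0, ababba, XY$)
  ε-move, top X: go to s1, push YX → (s1, ababba, YXY$)
  ε-move, top Y: go to s1, push ε → (s1, ababba, XY$)
  read a, top X: go to s0, push XY → (s0, babba, XYY$)
  ε-move, top X: go to s1, push YX → (s1, babba, YXYY$)
  ε-move, top Y: go to s1, push ε → (s1, babba, XYY$)
  read b, top X: go to s1, push ε → (s1, abba, YY$)
  ε-move, top Y: go to s1, push ε → (s1, abba, Y$)
  ε-move, top Y: go to s1, push ε → (s1, abba, $)
  read a, top $: go to s0, push $ → (s0, bba, $)
  read b, top $: go to s1, push X$ → (s1, ba, X$)
  read b, top X: go to s1, push ε → (s1, a, $)
  read a, top $: go to s0, push $ → (s0, ε, $)
All input consumed in state s0 with stack $.

$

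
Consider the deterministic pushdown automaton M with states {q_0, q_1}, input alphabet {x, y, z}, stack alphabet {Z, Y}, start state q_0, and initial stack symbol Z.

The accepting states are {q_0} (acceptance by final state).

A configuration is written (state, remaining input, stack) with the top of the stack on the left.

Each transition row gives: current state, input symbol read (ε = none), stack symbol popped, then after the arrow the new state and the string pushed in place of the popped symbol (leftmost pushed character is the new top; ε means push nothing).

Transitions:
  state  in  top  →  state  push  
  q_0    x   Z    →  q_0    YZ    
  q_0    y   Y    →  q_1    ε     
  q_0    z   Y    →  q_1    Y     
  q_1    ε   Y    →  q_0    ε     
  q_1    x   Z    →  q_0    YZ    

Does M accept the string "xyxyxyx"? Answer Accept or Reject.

(q_0, xyxyxyx, Z)
  read x, top Z: go to q_0, push YZ → (q_0, yxyxyx, YZ)
  read y, top Y: go to q_1, push ε → (q_1, xyxyx, Z)
  read x, top Z: go to q_0, push YZ → (q_0, yxyx, YZ)
  read y, top Y: go to q_1, push ε → (q_1, xyx, Z)
  read x, top Z: go to q_0, push YZ → (q_0, yx, YZ)
  read y, top Y: go to q_1, push ε → (q_1, x, Z)
  read x, top Z: go to q_0, push YZ → (q_0, ε, YZ)
All input consumed; state q_0 ∈ F.

Accept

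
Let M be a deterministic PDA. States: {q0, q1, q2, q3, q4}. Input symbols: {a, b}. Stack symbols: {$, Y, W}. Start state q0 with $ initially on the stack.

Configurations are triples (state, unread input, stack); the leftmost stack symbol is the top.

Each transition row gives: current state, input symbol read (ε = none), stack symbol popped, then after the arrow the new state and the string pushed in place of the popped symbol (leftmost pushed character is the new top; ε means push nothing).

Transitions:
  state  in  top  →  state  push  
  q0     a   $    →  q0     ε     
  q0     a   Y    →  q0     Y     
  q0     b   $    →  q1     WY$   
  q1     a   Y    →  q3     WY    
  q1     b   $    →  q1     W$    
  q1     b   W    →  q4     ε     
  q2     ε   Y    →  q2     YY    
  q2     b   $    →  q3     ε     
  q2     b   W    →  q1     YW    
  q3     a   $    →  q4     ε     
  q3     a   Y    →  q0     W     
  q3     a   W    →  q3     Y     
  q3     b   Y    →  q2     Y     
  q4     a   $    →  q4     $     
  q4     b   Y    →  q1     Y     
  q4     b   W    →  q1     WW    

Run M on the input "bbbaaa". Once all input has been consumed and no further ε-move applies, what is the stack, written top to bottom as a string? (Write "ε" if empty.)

WY$

(q0, bbbaaa, $) ⊢ (q1, bbaaa, WY$) ⊢ (q4, baaa, Y$) ⊢ (q1, aaa, Y$) ⊢ (q3, aa, WY$) ⊢ (q3, a, YY$) ⊢ (q0, ε, WY$)
All input consumed in state q0 with stack WY$.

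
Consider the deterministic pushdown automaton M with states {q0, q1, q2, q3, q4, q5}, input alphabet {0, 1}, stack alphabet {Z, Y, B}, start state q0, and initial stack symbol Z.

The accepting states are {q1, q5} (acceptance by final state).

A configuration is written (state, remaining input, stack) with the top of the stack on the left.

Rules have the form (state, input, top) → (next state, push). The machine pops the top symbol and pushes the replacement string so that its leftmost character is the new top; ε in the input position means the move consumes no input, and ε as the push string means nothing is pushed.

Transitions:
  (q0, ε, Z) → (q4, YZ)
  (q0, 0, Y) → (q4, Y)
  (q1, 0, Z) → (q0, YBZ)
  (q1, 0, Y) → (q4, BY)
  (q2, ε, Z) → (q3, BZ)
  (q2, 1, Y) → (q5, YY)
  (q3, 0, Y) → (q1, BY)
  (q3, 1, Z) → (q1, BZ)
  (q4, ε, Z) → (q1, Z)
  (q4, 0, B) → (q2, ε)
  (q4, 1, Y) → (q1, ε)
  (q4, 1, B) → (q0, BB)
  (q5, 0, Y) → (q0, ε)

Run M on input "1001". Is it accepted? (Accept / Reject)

Accept

(q0, 1001, Z)
  ε-move, top Z: go to q4, push YZ → (q4, 1001, YZ)
  read 1, top Y: go to q1, push ε → (q1, 001, Z)
  read 0, top Z: go to q0, push YBZ → (q0, 01, YBZ)
  read 0, top Y: go to q4, push Y → (q4, 1, YBZ)
  read 1, top Y: go to q1, push ε → (q1, ε, BZ)
All input consumed; state q1 ∈ F.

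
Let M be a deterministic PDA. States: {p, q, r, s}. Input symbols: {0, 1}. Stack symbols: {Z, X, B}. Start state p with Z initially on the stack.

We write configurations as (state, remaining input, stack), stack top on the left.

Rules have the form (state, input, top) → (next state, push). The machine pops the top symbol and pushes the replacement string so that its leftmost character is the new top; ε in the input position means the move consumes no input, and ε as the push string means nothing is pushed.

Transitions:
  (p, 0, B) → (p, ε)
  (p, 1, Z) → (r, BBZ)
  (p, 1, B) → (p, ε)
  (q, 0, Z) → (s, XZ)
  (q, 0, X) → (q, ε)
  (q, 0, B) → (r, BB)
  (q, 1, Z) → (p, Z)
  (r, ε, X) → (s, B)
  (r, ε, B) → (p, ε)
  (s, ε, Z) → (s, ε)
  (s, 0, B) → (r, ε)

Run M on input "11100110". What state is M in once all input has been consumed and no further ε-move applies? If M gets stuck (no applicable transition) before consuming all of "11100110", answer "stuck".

(p, 11100110, Z) ⊢ (r, 1100110, BBZ) ⊢ (p, 1100110, BZ) ⊢ (p, 100110, Z) ⊢ (r, 00110, BBZ) ⊢ (p, 00110, BZ) ⊢ (p, 0110, Z)
No transition for (p, 0, top Z); M blocks with input 0110 remaining.

stuck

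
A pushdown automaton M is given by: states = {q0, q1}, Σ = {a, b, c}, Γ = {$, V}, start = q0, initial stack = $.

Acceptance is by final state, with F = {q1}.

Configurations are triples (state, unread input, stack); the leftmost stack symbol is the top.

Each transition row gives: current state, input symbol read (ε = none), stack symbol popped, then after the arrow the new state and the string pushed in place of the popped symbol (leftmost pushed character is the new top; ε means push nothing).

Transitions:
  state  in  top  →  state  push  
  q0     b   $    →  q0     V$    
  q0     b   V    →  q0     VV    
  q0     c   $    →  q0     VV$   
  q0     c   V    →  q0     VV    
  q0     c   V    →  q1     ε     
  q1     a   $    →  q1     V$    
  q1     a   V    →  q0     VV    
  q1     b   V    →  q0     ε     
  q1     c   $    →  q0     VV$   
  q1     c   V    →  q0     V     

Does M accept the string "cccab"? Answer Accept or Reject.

Reject

No computation consumes all input and reaches a final state.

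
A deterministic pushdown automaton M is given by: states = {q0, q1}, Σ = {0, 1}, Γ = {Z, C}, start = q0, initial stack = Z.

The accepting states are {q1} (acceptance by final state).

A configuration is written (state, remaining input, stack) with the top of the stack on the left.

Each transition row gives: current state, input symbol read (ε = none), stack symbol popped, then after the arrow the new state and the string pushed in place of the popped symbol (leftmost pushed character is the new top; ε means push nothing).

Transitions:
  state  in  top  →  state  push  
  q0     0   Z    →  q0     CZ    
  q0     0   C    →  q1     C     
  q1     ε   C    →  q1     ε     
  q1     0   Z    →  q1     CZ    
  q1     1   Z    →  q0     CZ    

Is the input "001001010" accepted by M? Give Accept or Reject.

(q0, 001001010, Z)
  read 0, top Z: go to q0, push CZ → (q0, 01001010, CZ)
  read 0, top C: go to q1, push C → (q1, 1001010, CZ)
  ε-move, top C: go to q1, push ε → (q1, 1001010, Z)
  read 1, top Z: go to q0, push CZ → (q0, 001010, CZ)
  read 0, top C: go to q1, push C → (q1, 01010, CZ)
  ε-move, top C: go to q1, push ε → (q1, 01010, Z)
  read 0, top Z: go to q1, push CZ → (q1, 1010, CZ)
  ε-move, top C: go to q1, push ε → (q1, 1010, Z)
  read 1, top Z: go to q0, push CZ → (q0, 010, CZ)
  read 0, top C: go to q1, push C → (q1, 10, CZ)
  ε-move, top C: go to q1, push ε → (q1, 10, Z)
  read 1, top Z: go to q0, push CZ → (q0, 0, CZ)
  read 0, top C: go to q1, push C → (q1, ε, CZ)
All input consumed; state q1 ∈ F.

Accept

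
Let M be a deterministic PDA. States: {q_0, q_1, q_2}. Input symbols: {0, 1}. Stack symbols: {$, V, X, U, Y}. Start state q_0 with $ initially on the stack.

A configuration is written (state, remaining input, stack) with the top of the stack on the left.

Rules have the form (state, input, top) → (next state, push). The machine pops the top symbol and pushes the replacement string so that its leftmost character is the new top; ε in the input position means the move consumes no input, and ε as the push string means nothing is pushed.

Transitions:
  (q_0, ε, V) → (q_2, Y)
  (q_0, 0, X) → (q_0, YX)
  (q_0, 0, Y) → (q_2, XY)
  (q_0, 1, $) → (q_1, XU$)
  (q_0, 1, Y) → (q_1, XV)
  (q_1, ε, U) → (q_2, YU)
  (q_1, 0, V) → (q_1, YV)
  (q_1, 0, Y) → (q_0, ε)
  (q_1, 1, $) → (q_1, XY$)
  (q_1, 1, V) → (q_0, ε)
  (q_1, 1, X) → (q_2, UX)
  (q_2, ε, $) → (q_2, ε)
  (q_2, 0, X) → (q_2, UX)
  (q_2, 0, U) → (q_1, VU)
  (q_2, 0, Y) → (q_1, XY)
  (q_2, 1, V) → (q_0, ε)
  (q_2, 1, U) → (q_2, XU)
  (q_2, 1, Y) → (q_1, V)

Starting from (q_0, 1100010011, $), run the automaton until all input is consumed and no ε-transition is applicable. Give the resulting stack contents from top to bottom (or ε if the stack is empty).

UXU$

(q_0, 1100010011, $)
  read 1, top $: go to q_1, push XU$ → (q_1, 100010011, XU$)
  read 1, top X: go to q_2, push UX → (q_2, 00010011, UXU$)
  read 0, top U: go to q_1, push VU → (q_1, 0010011, VUXU$)
  read 0, top V: go to q_1, push YV → (q_1, 010011, YVUXU$)
  read 0, top Y: go to q_0, push ε → (q_0, 10011, VUXU$)
  ε-move, top V: go to q_2, push Y → (q_2, 10011, YUXU$)
  read 1, top Y: go to q_1, push V → (q_1, 0011, VUXU$)
  read 0, top V: go to q_1, push YV → (q_1, 011, YVUXU$)
  read 0, top Y: go to q_0, push ε → (q_0, 11, VUXU$)
  ε-move, top V: go to q_2, push Y → (q_2, 11, YUXU$)
  read 1, top Y: go to q_1, push V → (q_1, 1, VUXU$)
  read 1, top V: go to q_0, push ε → (q_0, ε, UXU$)
All input consumed in state q_0 with stack UXU$.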